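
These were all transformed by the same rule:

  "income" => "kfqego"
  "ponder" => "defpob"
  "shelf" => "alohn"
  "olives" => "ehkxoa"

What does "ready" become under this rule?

bospu

i(8)→k(10) and n(13)→f(5) fit y≡25x+18 (mod 26); the inverse of 25 mod 26 is 25. Treating letters as 0–25, the rule is x ↦ 25x + 18 (mod 26).
On ready: r(17)→25·17+18≡1=b; e(4)→25·4+18≡14=o; a(0)→25·0+18≡18=s; d(3)→25·3+18≡15=p; y(24)→25·24+18≡20=u (all mod 26).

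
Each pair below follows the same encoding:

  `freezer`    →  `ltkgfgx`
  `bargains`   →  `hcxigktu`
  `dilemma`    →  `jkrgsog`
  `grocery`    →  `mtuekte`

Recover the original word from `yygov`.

It's a Vigenère-style cipher with numeric key [6,2]: position i shifts by key[i mod 2].
Decoding yygov: y−6=s, y−2=w, g−6=a, o−2=m, v−6=p.

swamp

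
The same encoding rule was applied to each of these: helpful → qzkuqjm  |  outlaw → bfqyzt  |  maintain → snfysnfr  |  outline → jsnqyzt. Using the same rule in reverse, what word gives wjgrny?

timber

The output letters match the input read backwards, each shifted +5: helpful reversed is lufpleh. The word is reversed, then every letter is shifted forward by 5.
Undoing it on wjgrny: shift back: w−5=r, j−5=e, g−5=b, r−5=m, n−5=i, y−5=t → rebmit; then reverse → timber.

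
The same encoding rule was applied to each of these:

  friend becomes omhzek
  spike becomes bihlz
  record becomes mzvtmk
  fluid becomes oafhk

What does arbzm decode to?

f(5)→o(14) and r(17)→m(12) fit y≡15x+17 (mod 26); the inverse of 15 mod 26 is 7. This is an affine cipher: with a=0,…,z=25, each position x becomes (15x+17) mod 26.
Decoding arbzm: a(0)→7·(0−17)≡11=l; r(17)→7·(17−17)≡0=a; b(1)→7·(1−17)≡18=s; z(25)→7·(25−17)≡4=e; m(12)→7·(12−17)≡17=r (all mod 26).

laser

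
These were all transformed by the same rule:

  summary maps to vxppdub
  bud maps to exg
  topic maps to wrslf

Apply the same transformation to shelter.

vkhowhu

Compare letters: s→v is +3, u→x is +3, m→p is +3 — a constant shift. Each letter is shifted forward by 3 in the alphabet (a Caesar shift of +3).
For shelter: s+3=v, h+3=k, e+3=h, l+3=o, t+3=w, e+3=h, r+3=u.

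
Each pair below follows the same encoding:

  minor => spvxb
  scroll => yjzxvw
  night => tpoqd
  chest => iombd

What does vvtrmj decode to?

policy

In minor: m→s is +6, i→p is +7, n→v is +8, o→x is +9 — the shift increases by 1 each position. Each letter shifts forward by (position + 6), i.e. 6, 7, 8, … — the shift grows by one for each successive letter.
Reversing it on vvtrmj: v−6=p, v−7=o, t−8=l, r−9=i, m−10=c, j−11=y.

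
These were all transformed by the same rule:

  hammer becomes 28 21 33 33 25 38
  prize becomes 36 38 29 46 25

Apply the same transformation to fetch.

Each letter is replaced by its alphabet position (a=1..z=26) + 20.
For fetch: f=6→26, e=5→25, t=20→40, c=3→23, h=8→28.

26 25 40 23 28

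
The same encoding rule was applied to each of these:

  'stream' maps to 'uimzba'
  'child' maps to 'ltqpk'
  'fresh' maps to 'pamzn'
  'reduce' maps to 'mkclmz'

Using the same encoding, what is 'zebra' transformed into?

The output letters match the input read backwards, each shifted +8: stream reversed is maerts. Two steps: reverse the string, then apply a Caesar shift of +8.
For zebra: reverse → arbez; then shift: a+8=i, r+8=z, b+8=j, e+8=m, z+8=h.

izjmh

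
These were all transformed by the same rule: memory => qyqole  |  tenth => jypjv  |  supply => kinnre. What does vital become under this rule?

hujcr

m(12)→q(16) and e(4)→y(24) fit y≡25x+2 (mod 26); the inverse of 25 mod 26 is 25. Each letter's alphabet position (a=0..z=25) is mapped through 25·x+2 mod 26 — an affine cipher.
Applying it to vital: v(21)→25·21+2≡7=h; i(8)→25·8+2≡20=u; t(19)→25·19+2≡9=j; a(0)→25·0+2≡2=c; l(11)→25·11+2≡17=r (all mod 26).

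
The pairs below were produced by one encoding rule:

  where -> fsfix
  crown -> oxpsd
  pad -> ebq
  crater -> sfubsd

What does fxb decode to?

awe

Read the word backwards and shift each letter +1.
Reversing it on fxb: shift back: f−1=e, x−1=w, b−1=a → ewa; then reverse → awe.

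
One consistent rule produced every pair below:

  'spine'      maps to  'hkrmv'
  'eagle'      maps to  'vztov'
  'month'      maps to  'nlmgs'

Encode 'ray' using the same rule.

Each pair mirrors across the alphabet (s↔h, p↔k, i↔r): positions sum to 25. Letters are reflected about the middle of the alphabet (position → 25−position): Atbash.
On ray: r↔i, a↔z, y↔b.

izb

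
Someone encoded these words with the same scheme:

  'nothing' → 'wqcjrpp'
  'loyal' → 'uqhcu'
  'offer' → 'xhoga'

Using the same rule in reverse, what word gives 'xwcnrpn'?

outline

Shifts by position in nothing: pos 0: n→w (+9), pos 1: o→q (+2), pos 2: t→c (+9), pos 3: h→j (+2) — repeating every 2. A repeating key of period 2 is used — shifts +9, +2 over and over.
Decoding xwcnrpn: x−9=o, w−2=u, c−9=t, n−2=l, r−9=i, p−2=n, n−9=e.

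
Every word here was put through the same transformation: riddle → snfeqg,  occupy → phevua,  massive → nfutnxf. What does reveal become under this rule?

Shifts by position in riddle: pos 0: r→s (+1), pos 1: i→n (+5), pos 2: d→f (+2), pos 3: d→e (+1), pos 4: l→q (+5), pos 5: e→g (+2) — repeating every 3. A repeating key of period 3 is used — shifts +1, +5, +2 over and over.
Applying it to reveal: r+1=s, e+5=j, v+2=x, e+1=f, a+5=f, l+2=n.

sjxffn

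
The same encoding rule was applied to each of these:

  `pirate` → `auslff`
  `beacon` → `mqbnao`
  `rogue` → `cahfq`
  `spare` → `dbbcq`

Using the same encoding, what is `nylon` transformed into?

ykmzz

Shifts by position in pirate: pos 0: p→a (+11), pos 1: i→u (+12), pos 2: r→s (+1), pos 3: a→l (+11), pos 4: t→f (+12), pos 5: e→f (+1) — repeating every 3. A repeating key of period 3 is used — shifts +11, +12, +1 over and over.
For nylon: n+11=y, y+12=k, l+1=m, o+11=z, n+12=z.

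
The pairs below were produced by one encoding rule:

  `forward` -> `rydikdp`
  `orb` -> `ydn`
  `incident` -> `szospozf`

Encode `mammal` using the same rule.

ykyykx

Two shifts are in play — +10 for a/e/i/o/u, +12 for every other letter.
For mammal: m(cons)+12=y, a(vowel)+10=k, m(cons)+12=y, m(cons)+12=y, a(vowel)+10=k, l(cons)+12=x.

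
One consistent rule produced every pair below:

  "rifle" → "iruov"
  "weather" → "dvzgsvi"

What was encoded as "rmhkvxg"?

Each pair mirrors across the alphabet (r↔i, i↔r, f↔u): positions sum to 25. Each letter is replaced by its mirror in the alphabet: a↔z, b↔y, c↔x, and so on (the Atbash cipher).
Reversing it on rmhkvxg: r↔i, m↔n, h↔s, k↔p, v↔e, x↔c, g↔t.

inspect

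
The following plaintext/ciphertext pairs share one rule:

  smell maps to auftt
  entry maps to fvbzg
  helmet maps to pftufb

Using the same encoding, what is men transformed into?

ufv

The shift depends on letter class: consonant s→a is +8, but vowel e→f is +1. Vowels shift forward by 1 and consonants shift forward by 8.
Applying it to men: m(cons)+8=u, e(vowel)+1=f, n(cons)+8=v.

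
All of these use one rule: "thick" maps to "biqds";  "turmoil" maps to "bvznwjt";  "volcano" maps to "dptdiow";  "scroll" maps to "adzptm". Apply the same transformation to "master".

Shifts by position in thick: pos 0: t→b (+8), pos 1: h→i (+1), pos 2: i→q (+8), pos 3: c→d (+1) — repeating every 2. It's a Vigenère-style cipher with numeric key [8,1]: position i shifts by key[i mod 2].
Applying it to master: m+8=u, a+1=b, s+8=a, t+1=u, e+8=m, r+1=s.

ubaums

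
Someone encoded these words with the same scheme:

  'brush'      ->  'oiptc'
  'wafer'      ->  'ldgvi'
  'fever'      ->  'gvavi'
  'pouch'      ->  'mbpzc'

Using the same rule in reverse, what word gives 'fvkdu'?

b(1)→o(14) and r(17)→i(8) fit y≡11x+3 (mod 26); the inverse of 11 mod 26 is 19. Treating letters as 0–25, the rule is x ↦ 11x + 3 (mod 26).
Reversing it on fvkdu: f(5)→19·(5−3)≡12=m; v(21)→19·(21−3)≡4=e; k(10)→19·(10−3)≡3=d; d(3)→19·(3−3)≡0=a; u(20)→19·(20−3)≡11=l (all mod 26).

medal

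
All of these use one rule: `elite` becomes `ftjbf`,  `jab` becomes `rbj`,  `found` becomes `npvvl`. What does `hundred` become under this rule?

The shift depends on letter class: consonant l→t is +8, but vowel e→f is +1. Two shifts are in play — +1 for a/e/i/o/u, +8 for every other letter.
For hundred: h(cons)+8=p, u(vowel)+1=v, n(cons)+8=v, d(cons)+8=l, r(cons)+8=z, e(vowel)+1=f, d(cons)+8=l.

pvvlzfl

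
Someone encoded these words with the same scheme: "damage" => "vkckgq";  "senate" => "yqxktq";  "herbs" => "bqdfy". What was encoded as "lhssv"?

d(3)→v(21) and a(0)→k(10) fit y≡21x+10 (mod 26); the inverse of 21 mod 26 is 5. Treating letters as 0–25, the rule is x ↦ 21x + 10 (mod 26).
Reversing it on lhssv: l(11)→5·(11−10)≡5=f; h(7)→5·(7−10)≡11=l; s(18)→5·(18−10)≡14=o; s(18)→5·(18−10)≡14=o; v(21)→5·(21−10)≡3=d (all mod 26).

flood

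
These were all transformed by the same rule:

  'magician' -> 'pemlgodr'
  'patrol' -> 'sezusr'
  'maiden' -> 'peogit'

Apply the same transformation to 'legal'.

oimdp

A repeating key of period 3 is used — shifts +3, +4, +6 over and over.
On legal: l+3=o, e+4=i, g+6=m, a+3=d, l+4=p.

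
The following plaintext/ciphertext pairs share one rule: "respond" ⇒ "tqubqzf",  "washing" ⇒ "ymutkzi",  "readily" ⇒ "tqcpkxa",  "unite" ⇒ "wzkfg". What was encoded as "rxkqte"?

pliers

A repeating key of period 2 is used — shifts +2, +12 over and over.
Undoing it on rxkqte: r−2=p, x−12=l, k−2=i, q−12=e, t−2=r, e−12=s.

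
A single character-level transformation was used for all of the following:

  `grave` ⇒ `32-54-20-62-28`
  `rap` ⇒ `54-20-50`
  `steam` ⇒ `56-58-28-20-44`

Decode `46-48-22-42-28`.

noble

g(#7)→32 and r(#18)→54: differences scale by 2, so n = 2·pos + 18. The formula is n = 2×(alphabet index, a=1) + 18.
Reversing it on 46-48-22-42-28: 46→(46−18)÷2=14=n, 48→(48−18)÷2=15=o, 22→(22−18)÷2=2=b, 42→(42−18)÷2=12=l, 28→(28−18)÷2=5=e.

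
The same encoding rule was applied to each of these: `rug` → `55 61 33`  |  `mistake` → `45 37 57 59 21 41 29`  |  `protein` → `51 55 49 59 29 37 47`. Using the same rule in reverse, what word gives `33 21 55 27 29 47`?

r(#18)→55 and u(#21)→61: differences scale by 2, so n = 2·pos + 19. Each letter becomes 2×(its alphabet position, a=1..z=26) + 19.
Reversing it on 33 21 55 27 29 47: 33→(33−19)÷2=7=g, 21→(21−19)÷2=1=a, 55→(55−19)÷2=18=r, 27→(27−19)÷2=4=d, 29→(29−19)÷2=5=e, 47→(47−19)÷2=14=n.

garden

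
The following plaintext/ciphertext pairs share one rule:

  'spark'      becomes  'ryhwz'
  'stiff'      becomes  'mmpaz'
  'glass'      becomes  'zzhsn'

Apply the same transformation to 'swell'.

ssldz

The output letters match the input read backwards, each shifted +7: spark reversed is kraps. The word is reversed, then every letter is shifted forward by 7.
Applying it to swell: reverse → llews; then shift: l+7=s, l+7=s, e+7=l, w+7=d, s+7=z.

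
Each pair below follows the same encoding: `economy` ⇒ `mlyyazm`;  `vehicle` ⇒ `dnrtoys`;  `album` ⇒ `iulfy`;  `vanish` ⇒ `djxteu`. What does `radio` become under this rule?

zjnta

In economy: e→m is +8, c→l is +9, o→y is +10, n→y is +11 — the shift increases by 1 each position. Each letter shifts forward by (position + 8), i.e. 8, 9, 10, … — the shift grows by one for each successive letter.
Applying it to radio: r+8=z, a+9=j, d+10=n, i+11=t, o+12=a.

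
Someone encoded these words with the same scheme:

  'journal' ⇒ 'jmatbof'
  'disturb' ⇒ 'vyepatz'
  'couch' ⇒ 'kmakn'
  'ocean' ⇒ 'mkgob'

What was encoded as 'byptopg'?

nitrate

j(9)→j(9) and o(14)→m(12) fit y≡11x+14 (mod 26); the inverse of 11 mod 26 is 19. Treating letters as 0–25, the rule is x ↦ 11x + 14 (mod 26).
Decoding byptopg: b(1)→19·(1−14)≡13=n; y(24)→19·(24−14)≡8=i; p(15)→19·(15−14)≡19=t; t(19)→19·(19−14)≡17=r; o(14)→19·(14−14)≡0=a; p(15)→19·(15−14)≡19=t; g(6)→19·(6−14)≡4=e (all mod 26).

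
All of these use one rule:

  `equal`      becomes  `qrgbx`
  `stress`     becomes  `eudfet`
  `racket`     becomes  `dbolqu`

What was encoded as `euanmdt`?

stomach

A repeating key of period 2 is used — shifts +12, +1 over and over.
Reversing it on euanmdt: e−12=s, u−1=t, a−12=o, n−1=m, m−12=a, d−1=c, t−12=h.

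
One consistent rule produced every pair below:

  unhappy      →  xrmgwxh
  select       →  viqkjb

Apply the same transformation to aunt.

dysz

In unhappy: u→x is +3, n→r is +4, h→m is +5, a→g is +6 — the shift increases by 1 each position. The shift increases by 1 at each position, starting from +3: 3, 4, 5, ….
On aunt: a+3=d, u+4=y, n+5=s, t+6=z.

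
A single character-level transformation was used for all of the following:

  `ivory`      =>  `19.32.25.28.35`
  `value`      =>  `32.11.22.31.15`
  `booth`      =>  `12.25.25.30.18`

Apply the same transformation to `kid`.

21.19.14

The number is (letter's place in the alphabet, a=1) + 10.
On kid: k=11→21, i=9→19, d=4→14.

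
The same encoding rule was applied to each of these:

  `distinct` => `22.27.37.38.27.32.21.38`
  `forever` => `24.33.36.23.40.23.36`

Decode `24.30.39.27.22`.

Each letter is replaced by its alphabet position (a=1..z=26) + 18.
Decoding 24.30.39.27.22: 24→(24−18)÷1=6=f, 30→(30−18)÷1=12=l, 39→(39−18)÷1=21=u, 27→(27−18)÷1=9=i, 22→(22−18)÷1=4=d.

fluid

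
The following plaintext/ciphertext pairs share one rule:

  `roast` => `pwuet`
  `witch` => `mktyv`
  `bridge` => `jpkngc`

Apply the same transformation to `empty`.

Treating letters as 0–25, the rule is x ↦ 15x + 20 (mod 26).
On empty: e(4)→15·4+20≡2=c; m(12)→15·12+20≡18=s; p(15)→15·15+20≡11=l; t(19)→15·19+20≡19=t; y(24)→15·24+20≡16=q (all mod 26).

csltq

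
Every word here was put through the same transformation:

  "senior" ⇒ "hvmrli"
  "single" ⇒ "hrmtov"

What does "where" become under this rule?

dsviv

Each pair mirrors across the alphabet (s↔h, e↔v, n↔m): positions sum to 25. Each letter is replaced by its mirror in the alphabet: a↔z, b↔y, c↔x, and so on (the Atbash cipher).
On where: w↔d, h↔s, e↔v, r↔i, e↔v.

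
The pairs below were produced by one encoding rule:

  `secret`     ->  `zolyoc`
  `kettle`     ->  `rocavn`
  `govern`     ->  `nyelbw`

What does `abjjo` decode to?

Shifts by position in secret: pos 0: s→z (+7), pos 1: e→o (+10), pos 2: c→l (+9), pos 3: r→y (+7), pos 4: e→o (+10), pos 5: t→c (+9) — repeating every 3. The shifts repeat in a cycle of length 3: positions 0,1,… shift by +7, +10, +9, then the pattern repeats.
Undoing it on abjjo: a−7=t, b−10=r, j−9=a, j−7=c, o−10=e.

trace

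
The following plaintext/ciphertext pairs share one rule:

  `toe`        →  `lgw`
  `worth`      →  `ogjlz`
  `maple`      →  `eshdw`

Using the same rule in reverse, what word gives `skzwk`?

Compare letters: t→l is +18, o→g is +18, e→w is +18 — a constant shift. This is a Caesar cipher with shift 18.
Decoding skzwk: s−18=a, k−18=s, z−18=h, w−18=e, k−18=s.

ashes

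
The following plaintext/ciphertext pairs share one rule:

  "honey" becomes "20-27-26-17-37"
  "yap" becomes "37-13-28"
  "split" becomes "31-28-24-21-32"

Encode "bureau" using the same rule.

14-33-30-17-13-33

h is letter #8 and maps to 20: an offset of 12. Letters become their 1-based position plus 12 (so a→13, b→14, …).
On bureau: b=2→14, u=21→33, r=18→30, e=5→17, a=1→13, u=21→33.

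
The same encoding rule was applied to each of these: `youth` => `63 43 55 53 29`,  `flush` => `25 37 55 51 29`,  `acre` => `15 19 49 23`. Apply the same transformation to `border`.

y(#25)→63 and o(#15)→43: differences scale by 2, so n = 2·pos + 13. The formula is n = 2×(alphabet index, a=1) + 13.
Applying it to border: b=2→17, o=15→43, r=18→49, d=4→21, e=5→23, r=18→49.

17 43 49 21 23 49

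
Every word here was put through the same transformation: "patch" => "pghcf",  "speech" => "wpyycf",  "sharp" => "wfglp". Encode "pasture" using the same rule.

p(15)→p(15) and a(0)→g(6) fit y≡11x+6 (mod 26); the inverse of 11 mod 26 is 19. This is an affine cipher: with a=0,…,z=25, each position x becomes (11x+6) mod 26.
Applying it to pasture: p(15)→11·15+6≡15=p; a(0)→11·0+6≡6=g; s(18)→11·18+6≡22=w; t(19)→11·19+6≡7=h; u(20)→11·20+6≡18=s; r(17)→11·17+6≡11=l; e(4)→11·4+6≡24=y (all mod 26).

pgwhsly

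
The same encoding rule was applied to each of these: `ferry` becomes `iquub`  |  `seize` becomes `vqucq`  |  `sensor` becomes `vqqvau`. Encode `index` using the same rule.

The shift depends on letter class: consonant f→i is +3, but vowel e→q is +12. Vowels shift forward by 12 and consonants shift forward by 3.
On index: i(vowel)+12=u, n(cons)+3=q, d(cons)+3=g, e(vowel)+12=q, x(cons)+3=a.

uqgqa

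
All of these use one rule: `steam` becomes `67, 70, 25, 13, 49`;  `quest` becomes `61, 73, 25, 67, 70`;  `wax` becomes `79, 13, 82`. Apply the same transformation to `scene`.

67, 19, 25, 52, 25

With a=1..z=26, the number is 3·pos + 10.
Applying it to scene: s=19→67, c=3→19, e=5→25, n=14→52, e=5→25.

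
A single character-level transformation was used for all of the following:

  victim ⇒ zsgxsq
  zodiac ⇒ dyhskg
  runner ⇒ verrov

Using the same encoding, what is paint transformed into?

The shift depends on letter class: consonant v→z is +4, but vowel i→s is +10. Two shifts are in play — +10 for a/e/i/o/u, +4 for every other letter.
For paint: p(cons)+4=t, a(vowel)+10=k, i(vowel)+10=s, n(cons)+4=r, t(cons)+4=x.

tksrx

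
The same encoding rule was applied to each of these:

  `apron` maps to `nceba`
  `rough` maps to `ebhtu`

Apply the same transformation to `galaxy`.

Every letter moves 13 places later in the alphabet, wrapping around z→a.
On galaxy: g+13=t, a+13=n, l+13=y, a+13=n, x+13=k, y+13=l.

tnynkl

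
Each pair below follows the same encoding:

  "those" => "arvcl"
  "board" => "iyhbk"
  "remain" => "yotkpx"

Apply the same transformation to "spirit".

The shifts repeat in a cycle of length 2: positions 0,1,… shift by +7, +10, then the pattern repeats.
For spirit: s+7=z, p+10=z, i+7=p, r+10=b, i+7=p, t+10=d.

zzpbpd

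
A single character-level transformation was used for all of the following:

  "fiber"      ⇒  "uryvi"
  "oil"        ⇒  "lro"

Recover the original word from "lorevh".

olives

Letters are reflected about the middle of the alphabet (position → 25−position): Atbash.
Decoding lorevh: l↔o, o↔l, r↔i, e↔v, v↔e, h↔s.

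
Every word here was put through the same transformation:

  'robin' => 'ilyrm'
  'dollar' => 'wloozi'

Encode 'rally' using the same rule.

Each letter is replaced by its mirror in the alphabet: a↔z, b↔y, c↔x, and so on (the Atbash cipher).
For rally: r↔i, a↔z, l↔o, l↔o, y↔b.

izoob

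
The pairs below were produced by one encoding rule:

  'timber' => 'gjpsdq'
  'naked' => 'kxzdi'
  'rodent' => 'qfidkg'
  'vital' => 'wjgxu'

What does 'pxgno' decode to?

match

t(19)→g(6) and i(8)→j(9) fit y≡21x+23 (mod 26); the inverse of 21 mod 26 is 5. Each letter's alphabet position (a=0..z=25) is mapped through 21·x+23 mod 26 — an affine cipher.
Undoing it on pxgno: p(15)→5·(15−23)≡12=m; x(23)→5·(23−23)≡0=a; g(6)→5·(6−23)≡19=t; n(13)→5·(13−23)≡2=c; o(14)→5·(14−23)≡7=h (all mod 26).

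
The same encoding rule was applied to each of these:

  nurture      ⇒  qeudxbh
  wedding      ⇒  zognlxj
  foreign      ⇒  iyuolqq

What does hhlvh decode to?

Shifts by position in nurture: pos 0: n→q (+3), pos 1: u→e (+10), pos 2: r→u (+3), pos 3: t→d (+10) — repeating every 2. The shifts repeat in a cycle of length 2: positions 0,1,… shift by +3, +10, then the pattern repeats.
Undoing it on hhlvh: h−3=e, h−10=x, l−3=i, v−10=l, h−3=e.

exile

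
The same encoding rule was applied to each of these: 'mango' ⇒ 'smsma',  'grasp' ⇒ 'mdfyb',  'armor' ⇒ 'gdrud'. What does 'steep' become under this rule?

yfjkb

Shifts by position in mango: pos 0: m→s (+6), pos 1: a→m (+12), pos 2: n→s (+5), pos 3: g→m (+6), pos 4: o→a (+12) — repeating every 3. A repeating key of period 3 is used — shifts +6, +12, +5 over and over.
For steep: s+6=y, t+12=f, e+5=j, e+6=k, p+12=b.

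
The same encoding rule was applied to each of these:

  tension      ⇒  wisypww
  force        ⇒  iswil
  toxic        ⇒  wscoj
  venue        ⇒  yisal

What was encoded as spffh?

plaza

In tension: t→w is +3, e→i is +4, n→s is +5, s→y is +6 — the shift increases by 1 each position. Letter i (0-indexed) is shifted by i+3, so successive shifts are 3, 4, 5, ….
Undoing it on spffh: s−3=p, p−4=l, f−5=a, f−6=z, h−7=a.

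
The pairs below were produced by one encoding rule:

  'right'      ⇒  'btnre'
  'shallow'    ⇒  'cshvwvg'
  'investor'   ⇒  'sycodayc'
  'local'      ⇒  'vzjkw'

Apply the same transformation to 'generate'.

qpuochdp

It's a Vigenère-style cipher with numeric key [10,11,7]: position i shifts by key[i mod 3].
For generate: g+10=q, e+11=p, n+7=u, e+10=o, r+11=c, a+7=h, t+10=d, e+11=p.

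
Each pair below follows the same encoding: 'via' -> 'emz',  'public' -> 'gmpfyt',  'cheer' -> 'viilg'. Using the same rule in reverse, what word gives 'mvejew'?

Read the word backwards and shift each letter +4.
Reversing it on mvejew: shift back: m−4=i, v−4=r, e−4=a, j−4=f, e−4=a, w−4=s → irafas; then reverse → safari.

safari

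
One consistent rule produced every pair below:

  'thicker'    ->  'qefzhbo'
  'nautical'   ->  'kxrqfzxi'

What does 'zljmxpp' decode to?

Compare letters: t→q is +23, h→e is +23, i→f is +23 — a constant shift. Each letter is shifted forward by 23 in the alphabet (a Caesar shift of +23).
Reversing it on zljmxpp: z−23=c, l−23=o, j−23=m, m−23=p, x−23=a, p−23=s, p−23=s.

compass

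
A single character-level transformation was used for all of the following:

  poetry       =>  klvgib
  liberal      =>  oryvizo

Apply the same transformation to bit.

This is the alphabet-reversal cipher (Atbash): a becomes z, b becomes y, etc.
Applying it to bit: b↔y, i↔r, t↔g.

yrg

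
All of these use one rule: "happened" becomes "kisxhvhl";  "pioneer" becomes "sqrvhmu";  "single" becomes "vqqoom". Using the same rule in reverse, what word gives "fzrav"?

Shifts by position in happened: pos 0: h→k (+3), pos 1: a→i (+8), pos 2: p→s (+3), pos 3: p→x (+8) — repeating every 2. The shifts repeat in a cycle of length 2: positions 0,1,… shift by +3, +8, then the pattern repeats.
Undoing it on fzrav: f−3=c, z−8=r, r−3=o, a−8=s, v−3=s.

cross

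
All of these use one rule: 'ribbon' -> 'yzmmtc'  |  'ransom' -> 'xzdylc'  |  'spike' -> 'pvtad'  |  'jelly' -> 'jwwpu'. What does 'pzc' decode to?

The output letters match the input read backwards, each shifted +11: ribbon reversed is nobbir. The word is reversed, then every letter is shifted forward by 11.
Undoing it on pzc: shift back: p−11=e, z−11=o, c−11=r → eor; then reverse → roe.

roe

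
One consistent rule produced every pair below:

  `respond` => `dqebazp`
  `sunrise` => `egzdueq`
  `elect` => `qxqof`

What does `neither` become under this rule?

zquftqd

Compare letters: r→d is +12, e→q is +12, s→e is +12 — a constant shift. It's a constant shift of +12 (ROT12).
On neither: n+12=z, e+12=q, i+12=u, t+12=f, h+12=t, e+12=q, r+12=d.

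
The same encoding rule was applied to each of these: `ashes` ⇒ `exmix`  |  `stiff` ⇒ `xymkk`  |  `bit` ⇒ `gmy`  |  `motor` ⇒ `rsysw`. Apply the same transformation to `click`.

hqmhp

The shift depends on letter class: consonant s→x is +5, but vowel a→e is +4. The rule splits by letter class: vowels +4, consonants +5.
On click: c(cons)+5=h, l(cons)+5=q, i(vowel)+4=m, c(cons)+5=h, k(cons)+5=p.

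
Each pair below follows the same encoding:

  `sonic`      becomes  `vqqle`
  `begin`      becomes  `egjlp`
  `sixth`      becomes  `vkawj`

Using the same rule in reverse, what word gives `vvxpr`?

Shifts by position in sonic: pos 0: s→v (+3), pos 1: o→q (+2), pos 2: n→q (+3), pos 3: i→l (+3), pos 4: c→e (+2) — repeating every 3. A repeating key of period 3 is used — shifts +3, +2, +3 over and over.
Decoding vvxpr: v−3=s, v−2=t, x−3=u, p−3=m, r−2=p.

stump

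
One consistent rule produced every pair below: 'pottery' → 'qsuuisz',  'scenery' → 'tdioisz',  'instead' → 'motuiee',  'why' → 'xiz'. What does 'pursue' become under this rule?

qystyi

The shift depends on letter class: consonant p→q is +1, but vowel o→s is +4. The rule splits by letter class: vowels +4, consonants +1.
For pursue: p(cons)+1=q, u(vowel)+4=y, r(cons)+1=s, s(cons)+1=t, u(vowel)+4=y, e(vowel)+4=i.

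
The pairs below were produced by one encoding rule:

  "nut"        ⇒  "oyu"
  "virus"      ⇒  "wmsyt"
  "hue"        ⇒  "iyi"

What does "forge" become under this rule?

The shift depends on letter class: consonant n→o is +1, but vowel u→y is +4. Vowels shift forward by 4 and consonants shift forward by 1.
On forge: f(cons)+1=g, o(vowel)+4=s, r(cons)+1=s, g(cons)+1=h, e(vowel)+4=i.

gsshi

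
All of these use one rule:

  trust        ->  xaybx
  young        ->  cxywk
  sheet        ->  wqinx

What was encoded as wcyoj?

Shifts by position in trust: pos 0: t→x (+4), pos 1: r→a (+9), pos 2: u→y (+4), pos 3: s→b (+9) — repeating every 2. The shifts repeat in a cycle of length 2: positions 0,1,… shift by +4, +9, then the pattern repeats.
Undoing it on wcyoj: w−4=s, c−9=t, y−4=u, o−9=f, j−4=f.

stuff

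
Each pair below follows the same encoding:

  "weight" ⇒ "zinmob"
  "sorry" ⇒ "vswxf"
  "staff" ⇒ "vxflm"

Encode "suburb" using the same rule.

vygayj

In weight: w→z is +3, e→i is +4, i→n is +5, g→m is +6 — the shift increases by 1 each position. Letter i (0-indexed) is shifted by i+3, so successive shifts are 3, 4, 5, ….
For suburb: s+3=v, u+4=y, b+5=g, u+6=a, r+7=y, b+8=j.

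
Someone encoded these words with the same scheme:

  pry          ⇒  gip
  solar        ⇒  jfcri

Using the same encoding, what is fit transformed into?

Compare letters: p→g is +17, r→i is +17, y→p is +17 — a constant shift. Each letter is shifted forward by 17 in the alphabet (a Caesar shift of +17).
For fit: f+17=w, i+17=z, t+17=k.

wzk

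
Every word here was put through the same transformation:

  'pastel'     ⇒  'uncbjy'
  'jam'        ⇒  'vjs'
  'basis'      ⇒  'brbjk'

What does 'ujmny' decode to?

Read the word backwards and shift each letter +9.
Reversing it on ujmny: shift back: u−9=l, j−9=a, m−9=d, n−9=e, y−9=p → ladep; then reverse → pedal.

pedal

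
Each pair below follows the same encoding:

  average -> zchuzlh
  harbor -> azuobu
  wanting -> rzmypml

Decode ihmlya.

Treating letters as 0–25, the rule is x ↦ 15x + 25 (mod 26).
Decoding ihmlya: i(8)→7·(8−25)≡11=l; h(7)→7·(7−25)≡4=e; m(12)→7·(12−25)≡13=n; l(11)→7·(11−25)≡6=g; y(24)→7·(24−25)≡19=t; a(0)→7·(0−25)≡7=h (all mod 26).

length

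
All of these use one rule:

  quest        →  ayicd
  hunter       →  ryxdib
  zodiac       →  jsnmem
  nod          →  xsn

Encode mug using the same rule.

The shift depends on letter class: consonant q→a is +10, but vowel u→y is +4. Vowels shift forward by 4 and consonants shift forward by 10.
For mug: m(cons)+10=w, u(vowel)+4=y, g(cons)+10=q.

wyq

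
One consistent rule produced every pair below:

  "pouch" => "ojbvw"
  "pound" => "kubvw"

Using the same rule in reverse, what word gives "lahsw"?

plate

The output letters match the input read backwards, each shifted +7: pouch reversed is hcuop. Two steps: reverse the string, then apply a Caesar shift of +7.
Reversing it on lahsw: shift back: l−7=e, a−7=t, h−7=a, s−7=l, w−7=p → etalp; then reverse → plate.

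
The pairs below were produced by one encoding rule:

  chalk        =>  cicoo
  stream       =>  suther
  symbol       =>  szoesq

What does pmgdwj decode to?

Each letter shifts forward by its position index (0, 1, 2, …) — the shift grows by one for each successive letter.
Reversing it on pmgdwj: p−0=p, m−1=l, g−2=e, d−3=a, w−4=s, j−5=e.

please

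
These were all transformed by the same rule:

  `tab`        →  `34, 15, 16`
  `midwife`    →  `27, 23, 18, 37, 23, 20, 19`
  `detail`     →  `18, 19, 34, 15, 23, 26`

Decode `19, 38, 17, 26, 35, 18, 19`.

exclude

t is letter #20 and maps to 34: an offset of 14. Each letter is replaced by its alphabet position (a=1..z=26) + 14.
Decoding 19, 38, 17, 26, 35, 18, 19: 19→(19−14)÷1=5=e, 38→(38−14)÷1=24=x, 17→(17−14)÷1=3=c, 26→(26−14)÷1=12=l, 35→(35−14)÷1=21=u, 18→(18−14)÷1=4=d, 19→(19−14)÷1=5=e.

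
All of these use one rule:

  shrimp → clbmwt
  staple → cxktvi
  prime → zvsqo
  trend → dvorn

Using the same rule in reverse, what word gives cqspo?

smile

The shifts repeat in a cycle of length 2: positions 0,1,… shift by +10, +4, then the pattern repeats.
Undoing it on cqspo: c−10=s, q−4=m, s−10=i, p−4=l, o−10=e.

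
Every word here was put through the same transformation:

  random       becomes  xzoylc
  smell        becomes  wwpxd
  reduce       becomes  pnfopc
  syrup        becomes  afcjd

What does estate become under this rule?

The output letters match the input read backwards, each shifted +11: random reversed is modnar. Two steps: reverse the string, then apply a Caesar shift of +11.
On estate: reverse → etatse; then shift: e+11=p, t+11=e, a+11=l, t+11=e, s+11=d, e+11=p.

peledp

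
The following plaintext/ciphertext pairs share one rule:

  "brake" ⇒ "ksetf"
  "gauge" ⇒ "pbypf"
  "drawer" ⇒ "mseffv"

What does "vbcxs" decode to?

The shifts repeat in a cycle of length 3: positions 0,1,… shift by +9, +1, +4, then the pattern repeats.
Reversing it on vbcxs: v−9=m, b−1=a, c−4=y, x−9=o, s−1=r.

mayor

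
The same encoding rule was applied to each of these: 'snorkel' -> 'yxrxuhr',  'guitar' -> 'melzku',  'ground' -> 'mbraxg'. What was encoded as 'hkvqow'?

basket

Shifts by position in snorkel: pos 0: s→y (+6), pos 1: n→x (+10), pos 2: o→r (+3), pos 3: r→x (+6), pos 4: k→u (+10), pos 5: e→h (+3) — repeating every 3. A repeating key of period 3 is used — shifts +6, +10, +3 over and over.
Reversing it on hkvqow: h−6=b, k−10=a, v−3=s, q−6=k, o−10=e, w−3=t.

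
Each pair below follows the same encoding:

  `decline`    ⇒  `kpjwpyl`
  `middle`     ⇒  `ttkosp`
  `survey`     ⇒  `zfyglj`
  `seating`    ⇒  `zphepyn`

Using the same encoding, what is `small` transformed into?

Shifts by position in decline: pos 0: d→k (+7), pos 1: e→p (+11), pos 2: c→j (+7), pos 3: l→w (+11) — repeating every 2. A repeating key of period 2 is used — shifts +7, +11 over and over.
On small: s+7=z, m+11=x, a+7=h, l+11=w, l+7=s.

zxhws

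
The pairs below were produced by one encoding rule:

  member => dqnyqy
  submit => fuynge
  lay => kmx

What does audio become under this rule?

The output letters match the input read backwards, each shifted +12: member reversed is rebmem. The word is reversed, then every letter is shifted forward by 12.
For audio: reverse → oidua; then shift: o+12=a, i+12=u, d+12=p, u+12=g, a+12=m.

aupgm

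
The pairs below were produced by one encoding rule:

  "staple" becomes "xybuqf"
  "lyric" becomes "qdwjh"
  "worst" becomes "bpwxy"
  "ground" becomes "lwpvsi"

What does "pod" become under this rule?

The shift depends on letter class: consonant s→x is +5, but vowel a→b is +1. Vowels shift forward by 1 and consonants shift forward by 5.
On pod: p(cons)+5=u, o(vowel)+1=p, d(cons)+5=i.

upi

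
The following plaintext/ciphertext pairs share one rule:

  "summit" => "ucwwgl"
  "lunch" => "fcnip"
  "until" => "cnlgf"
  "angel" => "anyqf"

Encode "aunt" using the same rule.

acnl

s(18)→u(20) and u(20)→c(2) fit y≡17x+0 (mod 26); the inverse of 17 mod 26 is 23. Treating letters as 0–25, the rule is x ↦ 17x + 0 (mod 26).
Applying it to aunt: a(0)→17·0+0≡0=a; u(20)→17·20+0≡2=c; n(13)→17·13+0≡13=n; t(19)→17·19+0≡11=l (all mod 26).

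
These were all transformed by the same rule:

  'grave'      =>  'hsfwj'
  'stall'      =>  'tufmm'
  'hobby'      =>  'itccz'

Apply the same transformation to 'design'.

The shift depends on letter class: consonant g→h is +1, but vowel a→f is +5. The rule splits by letter class: vowels +5, consonants +1.
On design: d(cons)+1=e, e(vowel)+5=j, s(cons)+1=t, i(vowel)+5=n, g(cons)+1=h, n(cons)+1=o.

ejtnho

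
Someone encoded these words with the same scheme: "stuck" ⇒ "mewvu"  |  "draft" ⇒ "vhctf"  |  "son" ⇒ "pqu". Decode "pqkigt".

Read the word backwards and shift each letter +2.
Decoding pqkigt: shift back: p−2=n, q−2=o, k−2=i, i−2=g, g−2=e, t−2=r → noiger; then reverse → region.

region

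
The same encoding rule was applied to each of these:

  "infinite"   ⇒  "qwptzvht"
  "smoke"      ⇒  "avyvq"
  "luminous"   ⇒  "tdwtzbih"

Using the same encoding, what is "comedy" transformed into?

In infinite: i→q is +8, n→w is +9, f→p is +10, i→t is +11 — the shift increases by 1 each position. Each letter shifts forward by (position + 8), i.e. 8, 9, 10, … — the shift grows by one for each successive letter.
Applying it to comedy: c+8=k, o+9=x, m+10=w, e+11=p, d+12=p, y+13=l.

kxwppl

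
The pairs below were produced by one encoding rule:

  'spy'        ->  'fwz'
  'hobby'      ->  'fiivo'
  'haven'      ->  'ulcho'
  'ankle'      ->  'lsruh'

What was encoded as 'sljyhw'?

parcel

The output letters match the input read backwards, each shifted +7: spy reversed is yps. Two steps: reverse the string, then apply a Caesar shift of +7.
Decoding sljyhw: shift back: s−7=l, l−7=e, j−7=c, y−7=r, h−7=a, w−7=p → lecrap; then reverse → parcel.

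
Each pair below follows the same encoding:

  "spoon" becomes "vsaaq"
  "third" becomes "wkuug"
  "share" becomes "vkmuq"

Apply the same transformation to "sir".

The shift depends on letter class: consonant s→v is +3, but vowel o→a is +12. The rule splits by letter class: vowels +12, consonants +3.
Applying it to sir: s(cons)+3=v, i(vowel)+12=u, r(cons)+3=u.

vuu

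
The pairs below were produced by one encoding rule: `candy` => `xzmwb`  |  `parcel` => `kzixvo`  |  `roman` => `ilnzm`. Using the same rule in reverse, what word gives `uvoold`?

Each pair mirrors across the alphabet (c↔x, a↔z, n↔m): positions sum to 25. Each letter is replaced by its mirror in the alphabet: a↔z, b↔y, c↔x, and so on (the Atbash cipher).
Undoing it on uvoold: u↔f, v↔e, o↔l, o↔l, l↔o, d↔w.

fellow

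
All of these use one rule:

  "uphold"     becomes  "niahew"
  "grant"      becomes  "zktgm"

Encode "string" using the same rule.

Compare letters: u→n is +19, p→i is +19, h→a is +19 — a constant shift. Every letter moves 19 places later in the alphabet, wrapping around z→a.
Applying it to string: s+19=l, t+19=m, r+19=k, i+19=b, n+19=g, g+19=z.

lmkbgz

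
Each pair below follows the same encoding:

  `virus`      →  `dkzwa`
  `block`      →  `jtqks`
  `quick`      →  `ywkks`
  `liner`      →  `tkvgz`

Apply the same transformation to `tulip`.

The shift depends on letter class: consonant v→d is +8, but vowel i→k is +2. Two shifts are in play — +2 for a/e/i/o/u, +8 for every other letter.
For tulip: t(cons)+8=b, u(vowel)+2=w, l(cons)+8=t, i(vowel)+2=k, p(cons)+8=x.

bwtkx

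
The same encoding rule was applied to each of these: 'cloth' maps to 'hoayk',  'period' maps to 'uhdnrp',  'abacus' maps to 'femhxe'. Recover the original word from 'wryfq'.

roman

Shifts by position in cloth: pos 0: c→h (+5), pos 1: l→o (+3), pos 2: o→a (+12), pos 3: t→y (+5), pos 4: h→k (+3) — repeating every 3. It's a Vigenère-style cipher with numeric key [5,3,12]: position i shifts by key[i mod 3].
Reversing it on wryfq: w−5=r, r−3=o, y−12=m, f−5=a, q−3=n.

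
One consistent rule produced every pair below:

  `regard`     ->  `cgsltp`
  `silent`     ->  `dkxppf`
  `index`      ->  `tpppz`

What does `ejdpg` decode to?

three

The shifts repeat in a cycle of length 3: positions 0,1,… shift by +11, +2, +12, then the pattern repeats.
Undoing it on ejdpg: e−11=t, j−2=h, d−12=r, p−11=e, g−2=e.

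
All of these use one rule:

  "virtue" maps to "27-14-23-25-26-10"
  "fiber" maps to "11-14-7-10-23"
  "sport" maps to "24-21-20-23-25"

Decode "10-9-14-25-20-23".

v is letter #22 and maps to 27: an offset of 5. Letters become their 1-based position plus 5 (so a→6, b→7, …).
Decoding 10-9-14-25-20-23: 10→(10−5)÷1=5=e, 9→(9−5)÷1=4=d, 14→(14−5)÷1=9=i, 25→(25−5)÷1=20=t, 20→(20−5)÷1=15=o, 23→(23−5)÷1=18=r.

editor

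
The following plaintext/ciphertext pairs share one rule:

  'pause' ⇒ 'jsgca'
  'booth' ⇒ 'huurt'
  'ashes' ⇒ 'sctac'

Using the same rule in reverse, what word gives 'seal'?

p(15)→j(9) and a(0)→s(18) fit y≡15x+18 (mod 26); the inverse of 15 mod 26 is 7. This is an affine cipher: with a=0,…,z=25, each position x becomes (15x+18) mod 26.
Undoing it on seal: s(18)→7·(18−18)≡0=a; e(4)→7·(4−18)≡6=g; a(0)→7·(0−18)≡4=e; l(11)→7·(11−18)≡3=d (all mod 26).

aged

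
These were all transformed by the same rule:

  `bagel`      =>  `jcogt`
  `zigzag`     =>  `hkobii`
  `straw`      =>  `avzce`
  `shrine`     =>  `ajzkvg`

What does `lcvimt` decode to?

danger

The shifts repeat in a cycle of length 2: positions 0,1,… shift by +8, +2, then the pattern repeats.
Undoing it on lcvimt: l−8=d, c−2=a, v−8=n, i−2=g, m−8=e, t−2=r.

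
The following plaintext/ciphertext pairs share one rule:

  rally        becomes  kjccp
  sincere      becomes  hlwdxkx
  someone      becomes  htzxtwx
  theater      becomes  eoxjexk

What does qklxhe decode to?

priest

r(17)→k(10) and a(0)→j(9) fit y≡23x+9 (mod 26); the inverse of 23 mod 26 is 17. Each letter's alphabet position (a=0..z=25) is mapped through 23·x+9 mod 26 — an affine cipher.
Decoding qklxhe: q(16)→17·(16−9)≡15=p; k(10)→17·(10−9)≡17=r; l(11)→17·(11−9)≡8=i; x(23)→17·(23−9)≡4=e; h(7)→17·(7−9)≡18=s; e(4)→17·(4−9)≡19=t (all mod 26).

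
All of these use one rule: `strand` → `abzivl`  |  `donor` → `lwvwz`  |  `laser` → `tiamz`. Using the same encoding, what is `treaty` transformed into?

bzmibg

This is a Caesar cipher with shift 8.
Applying it to treaty: t+8=b, r+8=z, e+8=m, a+8=i, t+8=b, y+8=g.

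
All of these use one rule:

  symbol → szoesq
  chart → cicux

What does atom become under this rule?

auqp

In symbol: s→s is +0, y→z is +1, m→o is +2, b→e is +3 — the shift increases by 1 each position. Each letter shifts forward by its position index (0, 1, 2, …) — the shift grows by one for each successive letter.
For atom: a+0=a, t+1=u, o+2=q, m+3=p.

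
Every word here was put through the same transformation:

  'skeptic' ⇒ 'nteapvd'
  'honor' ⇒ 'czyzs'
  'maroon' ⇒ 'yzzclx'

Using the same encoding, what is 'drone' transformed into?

The output letters match the input read backwards, each shifted +11: skeptic reversed is citpeks. Two steps: reverse the string, then apply a Caesar shift of +11.
On drone: reverse → enord; then shift: e+11=p, n+11=y, o+11=z, r+11=c, d+11=o.

pyzco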